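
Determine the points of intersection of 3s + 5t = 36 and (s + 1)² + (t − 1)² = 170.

(−8, 12) and (12, 0)

Substitute t = (36 − 3s)/5:
34s² − 136s − 3264 = 0  ⟹  s² − 4s − 96 = 0
s = 12 or s = −8, giving (12, 0) and (−8, 12).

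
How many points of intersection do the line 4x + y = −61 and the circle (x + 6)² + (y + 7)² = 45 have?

0

d² = (4·(−6) + 1·(−7) − (−61))²/17 = 900/17; r² = 45.
Since d² > r², the line lies outside the circle.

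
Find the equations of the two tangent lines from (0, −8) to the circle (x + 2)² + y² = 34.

A line y − (−8) = m(x − (0)) is tangent when its distance from (−2, 0) is √34:
(−2m − (8))² = 34(m² + 1)
15m² − 16m − 15 = 0, so m = −3/5 or m = 5/3.
With m = −3/5: 3x + 5y = −40. With m = 5/3: 5x − 3y = 24.

3x + 5y = −40 and 5x − 3y = 24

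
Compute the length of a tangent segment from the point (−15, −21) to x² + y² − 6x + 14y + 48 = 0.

√510

With centre O = (3, −7), |OP|² = 520 and r² = 10.
By the tangent–radius right angle, tangent length = √(|PO|² − r²) = √510.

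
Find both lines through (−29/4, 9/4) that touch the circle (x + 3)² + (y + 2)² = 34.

A line y − (9/4) = m(x − (−29/4)) is tangent when its distance from (−3, −2) is √34:
[m·(17/4) − (−17/4)]² = 34(m² + 1)
15m² − 34m + 15 = 0, so m = 5/3 or m = 3/5.
Through (−29/4, 9/4) these give 5x − 3y = −43 and 3x − 5y = −33.

5x − 3y = −43 and 3x − 5y = −33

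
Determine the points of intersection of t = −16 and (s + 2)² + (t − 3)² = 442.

(−11, −16) and (7, −16)

From the line, t = −16. Substituting:
s² + 4s − 77 = 0
s = 7 or s = −11, giving (7, −16) and (−11, −16).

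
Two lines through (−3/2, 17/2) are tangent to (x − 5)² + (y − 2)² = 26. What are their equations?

A line y − (17/2) = m(x − (−3/2)) is tangent when its distance from (5, 2) is √26:
(13/2m − (−13/2))² = 26(m² + 1)
5m² + 26m + 5 = 0, so m = −5 or m = −1/5.
With m = −5: 5x + y = 1. With m = −1/5: x + 5y = 41.

5x + y = 1 and x + 5y = 41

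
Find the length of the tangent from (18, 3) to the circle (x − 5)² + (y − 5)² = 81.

2√23

With centre O = (5, 5), |OP|² = 173 and r² = 81.
Power of the point: PT² = |PO|² − r² = 92, so PT = 2√23.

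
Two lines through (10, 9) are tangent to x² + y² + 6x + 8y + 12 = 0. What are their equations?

Write the tangent as mx − y + (9 − m·(10)) = 0 and set its distance from the centre to √13:
(−13m − (−13))² = 13(m² + 1)
6m² − 13m + 6 = 0, so m = 2/3 or m = 3/2.
Through (10, 9) these give 2x − 3y = −7 and 3x − 2y = 12.

2x − 3y = −7 and 3x − 2y = 12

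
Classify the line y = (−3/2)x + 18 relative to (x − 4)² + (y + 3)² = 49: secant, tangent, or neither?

neither

Centre (4, −3), r² = 49. Distance² from centre to line = (−30)²/13 = 900/13.
Since d² > r², the line lies outside the circle.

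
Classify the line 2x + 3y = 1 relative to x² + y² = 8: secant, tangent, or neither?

secant

d² = (2·0 + 3·0 − (1))²/13 = 1/13; r² = 8.
Since d² < r², the line cuts the circle twice.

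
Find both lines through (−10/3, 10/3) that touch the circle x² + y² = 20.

x − 2y = −10 and 2x − y = −10

Let a tangent through (−10/3, 10/3) have slope m. Its distance from (0, 0) must equal 2√5:
[m·(10/3) − (−10/3)]² = 20(m² + 1)
2m² − 5m + 2 = 0, so m = 1/2 or m = 2.
With m = 1/2: x − 2y = −10. With m = 2: 2x − y = −10.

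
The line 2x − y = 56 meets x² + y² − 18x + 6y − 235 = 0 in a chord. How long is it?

8√5

The distance from (9, −3) to the line is 35/√5, and r² = 325.
Chord = 2√(r² − d²) = 2·√(80) = 8√5.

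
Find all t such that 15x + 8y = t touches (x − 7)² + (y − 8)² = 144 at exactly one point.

The line touches the circle iff its distance from (7, 8) is 12:
|15·7 + 8·8 − t| / √289 = 12
|t − (169)| = 12·17, so t = 373 or t = −35.

t = −35 or t = 373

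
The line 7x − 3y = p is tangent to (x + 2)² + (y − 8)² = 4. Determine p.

The line touches the circle iff its distance from (−2, 8) is 2:
|7·(−2) − 3·8 − p| / √58 = 2
|p − (−38)| = 2√58.

p = −38 ± 2√58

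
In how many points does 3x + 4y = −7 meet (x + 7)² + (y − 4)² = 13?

Centre (−7, 4), r² = 13. Distance² from centre to line = (2)²/25 = 4/25.
Since d² < r², the line cuts the circle twice.

2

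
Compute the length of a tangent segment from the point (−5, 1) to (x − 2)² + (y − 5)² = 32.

Centre (2, 5), r² = 32. |PO|² = (−7)² + (−4)² = 65.
By the tangent–radius right angle, tangent length = √(|PO|² − r²) = √33.

√33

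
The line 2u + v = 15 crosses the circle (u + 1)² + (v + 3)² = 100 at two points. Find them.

(5, 5) and (9, −3)

Substitute v = −2u + 15:
5u² − 70u + 225 = 0  ⟹  u² − 14u + 45 = 0
u = 9 or u = 5, giving (9, −3) and (5, 5).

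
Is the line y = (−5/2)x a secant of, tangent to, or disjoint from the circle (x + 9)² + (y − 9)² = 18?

Substituting the line into the circle gives 29x² + 252x + 576 = 0.
Discriminant = (252)² − 4·29·(576) = −3312 < 0.
No real roots: the line does not meet the circle.

disjoint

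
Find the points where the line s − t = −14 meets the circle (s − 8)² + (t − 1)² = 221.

(−3, 11) and (−2, 12)

From the line, t = s + 14. Substituting:
2s² + 10s + 12 = 0  ⟹  s² + 5s + 6 = 0
s = −2 or s = −3, giving (−2, 12) and (−3, 11).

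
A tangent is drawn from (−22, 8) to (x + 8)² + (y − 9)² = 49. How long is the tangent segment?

2√37

The centre is (−8, 9) and r = 7. The square of the distance from P to the centre is 196 + 1 = 197.
Power of the point: PT² = |PO|² − r² = 148, so PT = 2√37.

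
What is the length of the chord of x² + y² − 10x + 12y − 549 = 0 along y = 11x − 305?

The distance from (5, −6) to the line is 244/√122, and r² = 610.
Half the chord is √(r² − d²) = √(122), so the full chord is 2√122.

2√122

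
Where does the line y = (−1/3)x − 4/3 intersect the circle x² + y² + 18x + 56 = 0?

Express y = (−4 − x)/3 and substitute into the circle:
10x² + 170x + 520 = 0  ⟹  x² + 17x + 52 = 0
x = −4 or x = −13, giving (−4, 0) and (−13, 3).

(−13, 3) and (−4, 0)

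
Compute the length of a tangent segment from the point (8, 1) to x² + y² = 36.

The centre is (0, 0) and r = 6. The square of the distance from P to the centre is 64 + 1 = 65.
Power of the point: PT² = |PO|² − r² = 29, so PT = √29.

√29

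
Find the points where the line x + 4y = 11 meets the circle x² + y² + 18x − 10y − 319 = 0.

From the line, y = (11 − x)/4. Substituting:
17x² + 306x − 5423 = 0  ⟹  x² + 18x − 319 = 0
x = 11 or x = −29, giving (11, 0) and (−29, 10).

(−29, 10) and (11, 0)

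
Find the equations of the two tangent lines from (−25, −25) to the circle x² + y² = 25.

3x − 4y = 25 and 4x − 3y = −25

Write the tangent as mx − y + (−25 − m·(−25)) = 0 and set its distance from the centre to 5:
(25m − (25))² = 25(m² + 1)
12m² − 25m + 12 = 0, so m = 3/4 or m = 4/3.
With m = 3/4: 3x − 4y = 25. With m = 4/3: 4x − 3y = −25.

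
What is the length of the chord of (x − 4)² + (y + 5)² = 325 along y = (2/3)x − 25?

Substitute y = (−75 + 2x)/3:
13x² − 312x + 819 = 0  ⟹  x² − 24x + 63 = 0
x = 21 or x = 3, giving (21, −11) and (3, −23).
|(21, −11) − (3, −23)| = √((18)² + (12)²) = 6√13.

6√13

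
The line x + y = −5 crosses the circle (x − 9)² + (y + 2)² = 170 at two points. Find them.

(−4, −1) and (10, −15)

Substitute y = −x − 5:
2x² − 12x − 80 = 0  ⟹  x² − 6x − 40 = 0
x = 10 or x = −4, giving (10, −15) and (−4, −1).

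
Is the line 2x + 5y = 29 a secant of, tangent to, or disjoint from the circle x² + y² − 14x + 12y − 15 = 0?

Substituting the line into the circle gives 29x² − 586x + 2206 = 0.
Δ = 343396 − 255896 = 87500.
Two real roots: the line is a secant.

secant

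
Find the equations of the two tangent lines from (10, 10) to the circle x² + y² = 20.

Let a tangent through (10, 10) have slope m. Its distance from (0, 0) must equal 2√5:
[m·(−10) − (−10)]² = 20(m² + 1)
2m² − 5m + 2 = 0, so m = 1/2 or m = 2.
Through (10, 10) these give x − 2y = −10 and 2x − y = 10.

x − 2y = −10 and 2x − y = 10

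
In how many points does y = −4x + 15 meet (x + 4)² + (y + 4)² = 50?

0

Centre (−4, −4), r² = 50. Distance² from centre to line = (−35)²/17 = 1225/17.
Since d² > r², the line lies outside the circle.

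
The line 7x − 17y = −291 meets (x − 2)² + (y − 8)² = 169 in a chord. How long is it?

From the line, y = (291 + 7x)/17. Substituting:
338x² + 1014x − 23660 = 0  ⟹  x² + 3x − 70 = 0
x = 7 or x = −10, giving (7, 20) and (−10, 13).
|(7, 20) − (−10, 13)| = √((17)² + (7)²) = 13√2.

13√2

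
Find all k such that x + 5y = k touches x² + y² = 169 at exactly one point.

k = ±13√26

Tangency holds when the distance from the centre (0, 0) to the line equals the radius 13:
|1·0 + 5·0 − k| / √26 = 13
|k| = 13√26.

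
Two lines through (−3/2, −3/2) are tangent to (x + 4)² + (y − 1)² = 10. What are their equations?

Write the tangent as mx − y + (−3/2 − m·(−3/2)) = 0 and set its distance from the centre to √10:
(−5/2m − (5/2))² = 10(m² + 1)
3m² − 10m + 3 = 0, so m = 1/3 or m = 3.
Through (−3/2, −3/2) these give x − 3y = 3 and 3x − y = −3.

x − 3y = 3 and 3x − y = −3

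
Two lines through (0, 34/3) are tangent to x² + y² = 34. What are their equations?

Write the tangent as mx − y + (34/3 − m·(0)) = 0 and set its distance from the centre to √34:
(0m − (−34/3))² = 34(m² + 1)
9m² − 25 = 0, so m = 5/3 or m = −5/3.
With m = 5/3: 5x − 3y = −34. With m = −5/3: 5x + 3y = 34.

5x − 3y = −34 and 5x + 3y = 34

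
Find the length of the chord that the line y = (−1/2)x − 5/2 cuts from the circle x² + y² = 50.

6√5

The distance from (0, 0) to the line is 5/√5, and r² = 50.
Half the chord is √(r² − d²) = √(45), so the full chord is 6√5.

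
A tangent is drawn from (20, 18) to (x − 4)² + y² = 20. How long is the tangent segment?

4√35

With centre O = (4, 0), |OP|² = 580 and r² = 20.
Power of the point: PT² = |PO|² − r² = 560, so PT = 4√35.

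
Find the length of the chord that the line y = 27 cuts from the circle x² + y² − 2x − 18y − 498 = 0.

The distance from (1, 9) to the line is 18, and r² = 580.
Half the chord is √(r² − d²) = √(256), so the full chord is 32.

32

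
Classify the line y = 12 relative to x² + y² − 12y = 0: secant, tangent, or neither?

Centre (0, 6), r² = 36. Distance² from centre to line = (−6)² = 36.
Since d² = r², the line is tangent.

tangent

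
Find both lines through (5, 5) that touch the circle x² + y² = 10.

Write the tangent as mx − y + (5 − m·(5)) = 0 and set its distance from the centre to √10:
[m·(−5) − (−5)]² = 10(m² + 1)
3m² − 10m + 3 = 0, so m = 1/3 or m = 3.
Through (5, 5) these give x − 3y = −10 and 3x − y = 10.

x − 3y = −10 and 3x − y = 10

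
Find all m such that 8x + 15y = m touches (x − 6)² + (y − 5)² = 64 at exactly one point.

For a tangent, require d(centre, line) = r = 8.
|8·6 + 15·5 − m| / √289 = 8
|m − (123)| = 8·17, so m = 259 or m = −13.

m = −13 or m = 259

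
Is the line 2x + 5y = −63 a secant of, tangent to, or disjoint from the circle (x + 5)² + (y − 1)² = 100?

disjoint

d² = (2·(−5) + 5·1 − (−63))²/29 = 116; r² = 100.
Since d² > r², the line lies outside the circle.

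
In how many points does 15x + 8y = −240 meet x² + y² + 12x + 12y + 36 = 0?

Substituting the line into the circle gives 289x² + 6528x + 36864 = 0.
Δ = 42614784 − 42614784 = 0.
A repeated root: the line is tangent.

1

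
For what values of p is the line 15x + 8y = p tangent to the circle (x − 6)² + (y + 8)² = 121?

p = −161 or p = 213

Tangency holds when the distance from the centre (6, −8) to the line equals the radius 11:
|15·6 + 8·(−8) − p| / √289 = 11
|p − (26)| = 11·17, so p = 213 or p = −161.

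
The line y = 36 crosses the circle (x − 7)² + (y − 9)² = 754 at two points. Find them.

(2, 36) and (12, 36)

Express y = 36 and substitute into the circle:
x² − 14x + 24 = 0
x = 12 or x = 2, giving (12, 36) and (2, 36).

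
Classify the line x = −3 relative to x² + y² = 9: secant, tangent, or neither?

tangent

Substituting the line into the circle gives y² = 0.
Discriminant = (0)² − 4·1·(0) = 0.
A repeated root: the line is tangent.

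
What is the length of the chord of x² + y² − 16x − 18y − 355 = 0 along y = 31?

8

Express y = 31 and substitute into the circle:
x² − 16x + 48 = 0
x = 12 or x = 4, giving (12, 31) and (4, 31).
Chord length = distance between (12, 31) and (4, 31) = √64 = 8.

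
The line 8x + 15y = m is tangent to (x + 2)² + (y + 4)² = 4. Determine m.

m = −110 or m = −42

Tangency holds when the distance from the centre (−2, −4) to the line equals the radius 2:
|8·(−2) + 15·(−4) − m| / √289 = 2
|m − (−76)| = 2·17, so m = −42 or m = −110.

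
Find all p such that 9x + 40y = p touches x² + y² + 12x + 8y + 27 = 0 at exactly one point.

p = −419 or p = −9

For a tangent, require d(centre, line) = r = 5.
|9·(−6) + 40·(−4) − p| / √1681 = 5
|p − (−214)| = 5·41, so p = −9 or p = −419.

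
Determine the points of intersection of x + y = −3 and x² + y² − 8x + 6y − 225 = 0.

From the line, y = −x − 3. Substituting:
2x² − 8x − 234 = 0  ⟹  x² − 4x − 117 = 0
x = 13 or x = −9, giving (13, −16) and (−9, 6).

(−9, 6) and (13, −16)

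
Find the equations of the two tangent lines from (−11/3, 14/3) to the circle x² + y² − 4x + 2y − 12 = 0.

x + 4y = 15 and 4x + y = −10

A line y − (14/3) = m(x − (−11/3)) is tangent when its distance from (2, −1) is √17:
(17/3m − (−17/3))² = 17(m² + 1)
4m² + 17m + 4 = 0, so m = −1/4 or m = −4.
Through (−11/3, 14/3) these give x + 4y = 15 and 4x + y = −10.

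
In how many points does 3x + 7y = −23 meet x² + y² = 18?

Substituting the line into the circle gives 58x² + 138x − 353 = 0.
Discriminant = (138)² − 4·58·(−353) = 100940 > 0.
Two real roots: the line is a secant.

2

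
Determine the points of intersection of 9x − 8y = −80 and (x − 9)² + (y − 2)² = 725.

(−16, −8) and (16, 28)

Express y = (80 + 9x)/8 and substitute into the circle:
145x² − 37120 = 0  ⟹  x² − 256 = 0
x = 16 or x = −16, giving (16, 28) and (−16, −8).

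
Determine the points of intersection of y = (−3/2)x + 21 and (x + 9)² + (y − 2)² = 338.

(4, 15) and (8, 9)

From the line, y = (42 − 3x)/2. Substituting:
13x² − 156x + 416 = 0  ⟹  x² − 12x + 32 = 0
x = 8 or x = 4, giving (8, 9) and (4, 15).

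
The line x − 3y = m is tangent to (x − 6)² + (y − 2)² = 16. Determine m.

m = ±4√10

Tangency holds when the distance from the centre (6, 2) to the line equals the radius 4:
|1·6 − 3·2 − m| / √10 = 4
|m| = 4√10.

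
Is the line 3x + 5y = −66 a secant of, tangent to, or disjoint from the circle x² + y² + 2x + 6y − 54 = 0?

d² = (3·(−1) + 5·(−3) − (−66))²/34 = 1152/17; r² = 64.
Since d² > r², the line lies outside the circle.

disjoint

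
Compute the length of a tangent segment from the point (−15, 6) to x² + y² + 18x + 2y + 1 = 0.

The centre is (−9, −1) and r = 9. The square of the distance from P to the centre is 36 + 49 = 85.
The tangent meets the radius at right angles, so tangent² = |PO|² − r² = 85 − 81 = 4.

2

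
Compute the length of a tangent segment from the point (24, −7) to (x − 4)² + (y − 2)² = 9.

The centre is (4, 2) and r = 3. The square of the distance from P to the centre is 400 + 81 = 481.
The tangent meets the radius at right angles, so tangent² = |PO|² − r² = 481 − 9 = 472.

2√118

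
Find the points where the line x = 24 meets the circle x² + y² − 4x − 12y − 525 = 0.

The line gives x = 24. Substituting into the circle:
y² − 12y − 45 = 0
y = 15 or y = −3, giving (24, 15) and (24, −3).

(24, −3) and (24, 15)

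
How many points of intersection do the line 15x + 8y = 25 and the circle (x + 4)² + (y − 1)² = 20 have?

Centre (−4, 1), r² = 20. Distance² from centre to line = (−77)²/289 = 5929/289.
Since d² > r², the line lies outside the circle.

0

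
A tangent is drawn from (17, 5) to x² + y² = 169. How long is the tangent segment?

Centre (0, 0), r² = 169. |PO|² = (17)² + (5)² = 314.
By the tangent–radius right angle, tangent length = √(|PO|² − r²) = √145.

√145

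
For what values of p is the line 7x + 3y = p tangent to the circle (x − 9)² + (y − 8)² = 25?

p = 87 ± 5√58

Tangency holds when the distance from the centre (9, 8) to the line equals the radius 5:
|7·9 + 3·8 − p| / √58 = 5
|p − (87)| = 5√58.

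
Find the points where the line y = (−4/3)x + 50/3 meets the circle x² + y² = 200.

From the line, y = (50 − 4x)/3. Substituting:
25x² − 400x + 700 = 0  ⟹  x² − 16x + 28 = 0
x = 14 or x = 2, giving (14, −2) and (2, 14).

(2, 14) and (14, −2)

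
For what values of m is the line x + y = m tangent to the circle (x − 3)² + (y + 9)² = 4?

m = −6 ± 2√2

For a tangent, require d(centre, line) = r = 2.
|1·3 + 1·(−9) − m| / √2 = 2
|m − (−6)| = 2√2.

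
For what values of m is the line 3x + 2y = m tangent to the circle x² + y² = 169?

m = ±13√13

Tangency holds when the distance from the centre (0, 0) to the line equals the radius 13:
|3·0 + 2·0 − m| / √13 = 13
|m| = 13√13.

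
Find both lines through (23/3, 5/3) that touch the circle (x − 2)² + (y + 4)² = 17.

Let a tangent through (23/3, 5/3) have slope m. Its distance from (2, −4) must equal √17:
[m·(−17/3) − (−17/3)]² = 17(m² + 1)
4m² − 17m + 4 = 0, so m = 1/4 or m = 4.
With m = 1/4: x − 4y = 1. With m = 4: 4x − y = 29.

x − 4y = 1 and 4x − y = 29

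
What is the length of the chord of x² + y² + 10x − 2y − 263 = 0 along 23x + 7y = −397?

The distance from (−5, 1) to the line is 289/√578, and r² = 289.
Half the chord is √(r² − d²) = √(289/2), so the full chord is 17√2.

17√2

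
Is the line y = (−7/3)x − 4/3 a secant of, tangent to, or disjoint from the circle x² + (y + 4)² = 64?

Substituting the line into the circle gives 58x² − 112x − 512 = 0.
Δ = 12544 − (−118784) = 131328.
Two real roots: the line is a secant.

secant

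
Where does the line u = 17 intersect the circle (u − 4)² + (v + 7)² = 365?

The line gives u = 17. Substituting into the circle:
v² + 14v − 147 = 0
v = 7 or v = −21, giving (17, 7) and (17, −21).

(17, −21) and (17, 7)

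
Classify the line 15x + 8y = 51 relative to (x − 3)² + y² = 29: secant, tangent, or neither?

Substituting the line into the circle gives 289x² − 1914x + 1321 = 0.
Δ = 3663396 − 1527076 = 2136320.
Two real roots: the line is a secant.

secant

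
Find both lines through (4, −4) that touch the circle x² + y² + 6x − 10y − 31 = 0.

Write the tangent as mx − y + (−4 − m·(4)) = 0 and set its distance from the centre to √65:
(−7m − (9))² = 65(m² + 1)
8m² − 63m − 8 = 0, so m = −1/8 or m = 8.
With m = −1/8: x + 8y = −28. With m = 8: 8x − y = 36.

x + 8y = −28 and 8x − y = 36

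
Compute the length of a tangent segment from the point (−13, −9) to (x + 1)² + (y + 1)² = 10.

3√22

Centre (−1, −1), r² = 10. |PO|² = (−12)² + (−8)² = 208.
The tangent meets the radius at right angles, so tangent² = |PO|² − r² = 208 − 10 = 198.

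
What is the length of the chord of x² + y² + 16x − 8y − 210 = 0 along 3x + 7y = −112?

2√58

From the line, y = (−112 − 3x)/7. Substituting:
58x² + 1624x + 8526 = 0  ⟹  x² + 28x + 147 = 0
x = −7 or x = −21, giving (−7, −13) and (−21, −7).
|(−7, −13) − (−21, −7)| = √((14)² + (−6)²) = 2√58.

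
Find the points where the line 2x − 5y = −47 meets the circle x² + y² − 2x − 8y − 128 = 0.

(−11, 5) and (9, 13)

Substitute y = (47 + 2x)/5:
29x² + 58x − 2871 = 0  ⟹  x² + 2x − 99 = 0
x = 9 or x = −11, giving (9, 13) and (−11, 5).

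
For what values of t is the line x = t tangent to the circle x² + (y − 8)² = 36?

Tangency holds when the distance from the centre (0, 8) to the line equals the radius 6:
|1·0 + 0·8 − t| / √1 = 6
|t| = 6, so t = 6 or t = −6.

t = −6 or t = 6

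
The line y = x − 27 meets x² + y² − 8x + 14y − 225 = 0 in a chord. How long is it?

18√2

The distance from (4, −7) to the line is 16/√2, and r² = 290.
Half the chord is √(r² − d²) = √(162), so the full chord is 18√2.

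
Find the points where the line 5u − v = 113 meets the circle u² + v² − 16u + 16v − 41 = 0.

(20, −13) and (21, −8)

From the line, v = 5u − 113. Substituting:
26u² − 1066u + 10920 = 0  ⟹  u² − 41u + 420 = 0
u = 21 or u = 20, giving (21, −8) and (20, −13).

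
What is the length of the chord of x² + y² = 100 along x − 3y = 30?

Express y = (−30 + x)/3 and substitute into the circle:
10x² − 60x = 0  ⟹  x² − 6x = 0
x = 6 or x = 0, giving (6, −8) and (0, −10).
|(6, −8) − (0, −10)| = √((6)² + (2)²) = 2√10.

2√10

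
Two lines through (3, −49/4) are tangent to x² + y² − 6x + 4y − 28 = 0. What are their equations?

5x + 4y = −34 and 5x − 4y = 64

Write the tangent as mx − y + (−49/4 − m·(3)) = 0 and set its distance from the centre to √41:
(0m − (41/4))² = 41(m² + 1)
16m² − 25 = 0, so m = −5/4 or m = 5/4.
With m = −5/4: 5x + 4y = −34. With m = 5/4: 5x − 4y = 64.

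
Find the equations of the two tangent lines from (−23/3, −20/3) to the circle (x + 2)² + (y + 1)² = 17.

4x − y = −24 and x − 4y = 19

Write the tangent as mx − y + (−20/3 − m·(−23/3)) = 0 and set its distance from the centre to √17:
(17/3m − (17/3))² = 17(m² + 1)
4m² − 17m + 4 = 0, so m = 4 or m = 1/4.
With m = 4: 4x − y = −24. With m = 1/4: x − 4y = 19.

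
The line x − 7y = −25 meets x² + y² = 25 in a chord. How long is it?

The distance from (0, 0) to the line is 25/√50, and r² = 25.
Chord = 2√(r² − d²) = 2·√(25/2) = 5√2.

5√2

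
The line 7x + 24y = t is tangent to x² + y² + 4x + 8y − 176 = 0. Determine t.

t = −460 or t = 240

For a tangent, require d(centre, line) = r = 14.
|7·(−2) + 24·(−4) − t| / √625 = 14
|t − (−110)| = 14·25, so t = 240 or t = −460.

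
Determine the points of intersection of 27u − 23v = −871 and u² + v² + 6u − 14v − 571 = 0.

(−28, 5) and (−5, 32)

Express v = (871 + 27u)/23 and substitute into the circle:
1258u² + 41514u + 176120 = 0  ⟹  u² + 33u + 140 = 0
u = −5 or u = −28, giving (−5, 32) and (−28, 5).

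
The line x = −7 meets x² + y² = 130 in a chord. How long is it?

18

The distance from (0, 0) to the line is 7, and r² = 130.
Chord = 2√(r² − d²) = 2·√(81) = 18.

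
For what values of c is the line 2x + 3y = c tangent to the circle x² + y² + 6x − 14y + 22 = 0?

c = 15 ± 6√13

Tangency holds when the distance from the centre (−3, 7) to the line equals the radius 6:
|2·(−3) + 3·7 − c| / √13 = 6
|c − (15)| = 6√13.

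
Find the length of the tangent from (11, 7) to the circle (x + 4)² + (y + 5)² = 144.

With centre O = (−4, −5), |OP|² = 369 and r² = 144.
By the tangent–radius right angle, tangent length = √(|PO|² − r²) = √225 = 15.

15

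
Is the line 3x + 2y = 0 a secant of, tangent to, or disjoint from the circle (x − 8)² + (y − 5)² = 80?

disjoint

d² = (3·8 + 2·5 − (0))²/13 = 1156/13; r² = 80.
Since d² > r², the line lies outside the circle.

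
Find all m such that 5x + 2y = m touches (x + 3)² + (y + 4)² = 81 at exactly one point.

m = −23 ± 9√29

Tangency holds when the distance from the centre (−3, −4) to the line equals the radius 9:
|5·(−3) + 2·(−4) − m| / √29 = 9
|m − (−23)| = 9√29.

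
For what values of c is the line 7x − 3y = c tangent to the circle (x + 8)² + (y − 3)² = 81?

For a tangent, require d(centre, line) = r = 9.
|7·(−8) − 3·3 − c| / √58 = 9
|c − (−65)| = 9√58.

c = −65 ± 9√58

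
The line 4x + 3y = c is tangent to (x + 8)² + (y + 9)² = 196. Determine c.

Tangency holds when the distance from the centre (−8, −9) to the line equals the radius 14:
|4·(−8) + 3·(−9) − c| / √25 = 14
|c − (−59)| = 14·5, so c = 11 or c = −129.

c = −129 or c = 11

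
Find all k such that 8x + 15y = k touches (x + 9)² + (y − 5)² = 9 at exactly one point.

k = −48 or k = 54

For a tangent, require d(centre, line) = r = 3.
|8·(−9) + 15·5 − k| / √289 = 3
|k − (3)| = 3·17, so k = 54 or k = −48.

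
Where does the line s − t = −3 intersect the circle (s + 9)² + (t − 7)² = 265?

Express t = s + 3 and substitute into the circle:
2s² + 10s − 168 = 0  ⟹  s² + 5s − 84 = 0
s = 7 or s = −12, giving (7, 10) and (−12, −9).

(−12, −9) and (7, 10)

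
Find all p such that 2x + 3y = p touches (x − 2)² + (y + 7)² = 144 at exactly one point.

p = −17 ± 12√13

Tangency holds when the distance from the centre (2, −7) to the line equals the radius 12:
|2·2 + 3·(−7) − p| / √13 = 12
|p − (−17)| = 12√13.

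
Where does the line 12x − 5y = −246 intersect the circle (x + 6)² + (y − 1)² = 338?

(−23, −6) and (−13, 18)

Substitute y = (246 + 12x)/5:
169x² + 6084x + 50531 = 0  ⟹  x² + 36x + 299 = 0
x = −13 or x = −23, giving (−13, 18) and (−23, −6).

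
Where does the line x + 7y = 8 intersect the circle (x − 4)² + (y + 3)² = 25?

Express y = (8 − x)/7 and substitute into the circle:
50x² − 450x + 400 = 0  ⟹  x² − 9x + 8 = 0
x = 8 or x = 1, giving (8, 0) and (1, 1).

(1, 1) and (8, 0)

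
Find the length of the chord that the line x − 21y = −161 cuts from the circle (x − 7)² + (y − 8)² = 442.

2√442

The distance from (7, 8) to the line is 0/√442, and r² = 442.
Chord = 2√(r² − d²) = 2·√(442) = 2√442.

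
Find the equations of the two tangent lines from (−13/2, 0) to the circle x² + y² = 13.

A line y − (0) = m(x − (−13/2)) is tangent when its distance from (0, 0) is √13:
(13/2m − (0))² = 13(m² + 1)
9m² − 4 = 0, so m = −2/3 or m = 2/3.
With m = −2/3: 2x + 3y = −13. With m = 2/3: 2x − 3y = −13.

2x + 3y = −13 and 2x − 3y = −13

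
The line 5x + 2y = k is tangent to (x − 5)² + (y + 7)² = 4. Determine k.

Tangency holds when the distance from the centre (5, −7) to the line equals the radius 2:
|5·5 + 2·(−7) − k| / √29 = 2
|k − (11)| = 2√29.

k = 11 ± 2√29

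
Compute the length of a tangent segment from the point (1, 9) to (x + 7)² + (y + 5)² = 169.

√91

Centre (−7, −5), r² = 169. |PO|² = (8)² + (14)² = 260.
By the tangent–radius right angle, tangent length = √(|PO|² − r²) = √91.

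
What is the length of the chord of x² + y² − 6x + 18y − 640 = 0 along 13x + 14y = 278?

2√365

Centre (3, −9), r² = 730. Perpendicular distance d from centre to line = |−365| / √365 = 365/√365.
Half the chord is √(r² − d²) = √(365), so the full chord is 2√365.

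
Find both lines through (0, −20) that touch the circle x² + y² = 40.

3x − y = 20 and 3x + y = −20

Write the tangent as mx − y + (−20 − m·(0)) = 0 and set its distance from the centre to 2√10:
(0m − (20))² = 40(m² + 1)
m² − 9 = 0, so m = 3 or m = −3.
With m = 3: 3x − y = 20. With m = −3: 3x + y = −20.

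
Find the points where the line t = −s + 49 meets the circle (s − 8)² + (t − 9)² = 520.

(22, 27) and (26, 23)

From the line, t = −s + 49. Substituting:
2s² − 96s + 1144 = 0  ⟹  s² − 48s + 572 = 0
s = 26 or s = 22, giving (26, 23) and (22, 27).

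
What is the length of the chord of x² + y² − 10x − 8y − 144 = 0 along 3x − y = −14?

Centre (5, 4), r² = 185. Perpendicular distance d from centre to line = |25| / √10 = 25/√10.
Half the chord is √(r² − d²) = √(245/2), so the full chord is 7√10.

7√10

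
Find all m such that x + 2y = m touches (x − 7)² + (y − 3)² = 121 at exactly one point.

m = 13 ± 11√5

The line touches the circle iff its distance from (7, 3) is 11:
|1·7 + 2·3 − m| / √5 = 11
|m − (13)| = 11√5.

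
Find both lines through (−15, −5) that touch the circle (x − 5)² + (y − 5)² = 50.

Let a tangent through (−15, −5) have slope m. Its distance from (5, 5) must equal 5√2:
[m·(20) − (10)]² = 50(m² + 1)
7m² − 8m + 1 = 0, so m = 1 or m = 1/7.
With m = 1: x − y = −10. With m = 1/7: x − 7y = 20.

x − y = −10 and x − 7y = 20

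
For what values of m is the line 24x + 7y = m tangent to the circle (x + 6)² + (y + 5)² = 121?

m = −454 or m = 96

The line touches the circle iff its distance from (−6, −5) is 11:
|24·(−6) + 7·(−5) − m| / √625 = 11
|m − (−179)| = 11·25, so m = 96 or m = −454.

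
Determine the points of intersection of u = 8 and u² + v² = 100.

(8, −6) and (8, 6)

The line gives u = 8. Substituting into the circle:
v² − 36 = 0
v = 6 or v = −6, giving (8, 6) and (8, −6).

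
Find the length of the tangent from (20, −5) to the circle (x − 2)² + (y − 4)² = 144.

3√29

With centre O = (2, 4), |OP|² = 405 and r² = 144.
The tangent meets the radius at right angles, so tangent² = |PO|² − r² = 405 − 144 = 261.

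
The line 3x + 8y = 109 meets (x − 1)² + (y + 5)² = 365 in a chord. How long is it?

2√73

The distance from (1, −5) to the line is 146/√73, and r² = 365.
Half the chord is √(r² − d²) = √(73), so the full chord is 2√73.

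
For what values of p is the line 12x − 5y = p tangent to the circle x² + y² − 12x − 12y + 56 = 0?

p = −10 or p = 94

The line touches the circle iff its distance from (6, 6) is 4:
|12·6 − 5·6 − p| / √169 = 4
|p − (42)| = 4·13, so p = 94 or p = −10.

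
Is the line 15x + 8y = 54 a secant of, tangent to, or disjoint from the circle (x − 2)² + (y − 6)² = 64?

Substituting the line into the circle gives 289x² − 436x − 3804 = 0.
Δ = 190096 − (−4397424) = 4587520.
Two real roots: the line is a secant.

secant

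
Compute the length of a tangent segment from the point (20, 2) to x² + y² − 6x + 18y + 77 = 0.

The centre is (3, −9) and r = √13. The square of the distance from P to the centre is 289 + 121 = 410.
The tangent meets the radius at right angles, so tangent² = |PO|² − r² = 410 − 13 = 397.

√397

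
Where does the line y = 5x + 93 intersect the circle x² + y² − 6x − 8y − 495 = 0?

(−19, −2) and (−15, 18)

Express y = 5x + 93 and substitute into the circle:
26x² + 884x + 7410 = 0  ⟹  x² + 34x + 285 = 0
x = −15 or x = −19, giving (−15, 18) and (−19, −2).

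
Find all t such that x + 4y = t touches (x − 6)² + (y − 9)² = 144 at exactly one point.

t = 42 ± 12√17

The line touches the circle iff its distance from (6, 9) is 12:
|1·6 + 4·9 − t| / √17 = 12
|t − (42)| = 12√17.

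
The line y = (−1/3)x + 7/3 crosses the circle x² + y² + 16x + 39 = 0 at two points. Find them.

(−8, 5) and (−5, 4)

Substitute y = (7 − x)/3:
10x² + 130x + 400 = 0  ⟹  x² + 13x + 40 = 0
x = −5 or x = −8, giving (−5, 4) and (−8, 5).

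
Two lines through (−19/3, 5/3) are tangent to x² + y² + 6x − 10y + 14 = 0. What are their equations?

x + 2y = −3 and 2x + y = −11

Write the tangent as mx − y + (5/3 − m·(−19/3)) = 0 and set its distance from the centre to 2√5:
[m·(10/3) − (10/3)]² = 20(m² + 1)
2m² + 5m + 2 = 0, so m = −1/2 or m = −2.
With m = −1/2: x + 2y = −3. With m = −2: 2x + y = −11.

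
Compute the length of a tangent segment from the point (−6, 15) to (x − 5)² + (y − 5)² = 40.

√181

With centre O = (5, 5), |OP|² = 221 and r² = 40.
The tangent meets the radius at right angles, so tangent² = |PO|² − r² = 221 − 40 = 181.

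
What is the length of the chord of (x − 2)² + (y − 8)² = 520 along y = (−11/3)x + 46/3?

4√130

Substitute y = (46 − 11x)/3:
130x² − 520x − 4160 = 0  ⟹  x² − 4x − 32 = 0
x = 8 or x = −4, giving (8, −14) and (−4, 30).
|(8, −14) − (−4, 30)| = √((12)² + (−44)²) = 4√130.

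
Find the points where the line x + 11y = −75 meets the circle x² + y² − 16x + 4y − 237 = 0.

(−9, −6) and (24, −9)

Substitute y = (−75 − x)/11:
122x² − 1830x − 26352 = 0  ⟹  x² − 15x − 216 = 0
x = 24 or x = −9, giving (24, −9) and (−9, −6).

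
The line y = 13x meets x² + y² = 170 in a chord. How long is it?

Substitute y = 13x:
170x² − 170 = 0  ⟹  x² − 1 = 0
x = 1 or x = −1, giving (1, 13) and (−1, −13).
Chord length = distance between (1, 13) and (−1, −13) = √680 = 2√170.

2√170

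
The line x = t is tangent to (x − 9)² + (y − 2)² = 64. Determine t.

t = 1 or t = 17

For a tangent, require d(centre, line) = r = 8.
|1·9 + 0·2 − t| / √1 = 8
|t − (9)| = 8, so t = 17 or t = 1.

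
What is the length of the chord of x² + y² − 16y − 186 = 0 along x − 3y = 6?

From the line, y = (−6 + x)/3. Substituting:
10x² − 60x − 1350 = 0  ⟹  x² − 6x − 135 = 0
x = 15 or x = −9, giving (15, 3) and (−9, −5).
|(15, 3) − (−9, −5)| = √((24)² + (8)²) = 8√10.

8√10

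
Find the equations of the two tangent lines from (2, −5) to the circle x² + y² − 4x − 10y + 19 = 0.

Let a tangent through (2, −5) have slope m. Its distance from (2, 5) must equal √10:
[m·(0) − (10)]² = 10(m² + 1)
m² − 9 = 0, so m = −3 or m = 3.
With m = −3: 3x + y = 1. With m = 3: 3x − y = 11.

3x + y = 1 and 3x − y = 11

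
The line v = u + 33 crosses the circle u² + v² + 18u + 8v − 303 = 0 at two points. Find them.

(−25, 8) and (−21, 12)

Express v = u + 33 and substitute into the circle:
2u² + 92u + 1050 = 0  ⟹  u² + 46u + 525 = 0
u = −21 or u = −25, giving (−21, 12) and (−25, 8).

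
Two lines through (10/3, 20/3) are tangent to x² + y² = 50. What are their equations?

Let a tangent through (10/3, 20/3) have slope m. Its distance from (0, 0) must equal 5√2:
[m·(−10/3) − (−20/3)]² = 50(m² + 1)
7m² + 8m + 1 = 0, so m = −1 or m = −1/7.
With m = −1: x + y = 10. With m = −1/7: x + 7y = 50.

x + y = 10 and x + 7y = 50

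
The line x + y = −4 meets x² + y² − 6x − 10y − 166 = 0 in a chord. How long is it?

Centre (3, 5), r² = 200. Perpendicular distance d from centre to line = |12| / √2 = 12/√2.
Half the chord is √(r² − d²) = √(128), so the full chord is 16√2.

16√2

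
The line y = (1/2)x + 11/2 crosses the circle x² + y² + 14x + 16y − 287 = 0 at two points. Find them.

From the line, y = (11 + x)/2. Substituting:
5x² + 110x − 675 = 0  ⟹  x² + 22x − 135 = 0
x = 5 or x = −27, giving (5, 8) and (−27, −8).

(−27, −8) and (5, 8)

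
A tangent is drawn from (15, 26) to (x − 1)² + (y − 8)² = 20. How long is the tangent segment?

10√5

The centre is (1, 8) and r = 2√5. The square of the distance from P to the centre is 196 + 324 = 520.
Power of the point: PT² = |PO|² − r² = 500, so PT = 10√5.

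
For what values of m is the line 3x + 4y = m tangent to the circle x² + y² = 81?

m = −45 or m = 45

The line touches the circle iff its distance from (0, 0) is 9:
|3·0 + 4·0 − m| / √25 = 9
|m| = 9·5, so m = 45 or m = −45.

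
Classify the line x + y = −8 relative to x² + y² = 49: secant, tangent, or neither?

d² = (1·0 + 1·0 − (−8))²/2 = 32; r² = 49.
Since d² < r², the line cuts the circle twice.

secant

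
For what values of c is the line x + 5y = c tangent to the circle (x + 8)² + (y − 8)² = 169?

For a tangent, require d(centre, line) = r = 13.
|1·(−8) + 5·8 − c| / √26 = 13
|c − (32)| = 13√26.

c = 32 ± 13√26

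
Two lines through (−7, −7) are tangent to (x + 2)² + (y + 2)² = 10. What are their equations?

Write the tangent as mx − y + (−7 − m·(−7)) = 0 and set its distance from the centre to √10:
[m·(5) − (5)]² = 10(m² + 1)
3m² − 10m + 3 = 0, so m = 1/3 or m = 3.
Through (−7, −7) these give x − 3y = 14 and 3x − y = −14.

x − 3y = 14 and 3x − y = −14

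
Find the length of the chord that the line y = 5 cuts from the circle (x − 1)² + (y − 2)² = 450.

42

The distance from (1, 2) to the line is 3, and r² = 450.
Half the chord is √(r² − d²) = √(441), so the full chord is 42.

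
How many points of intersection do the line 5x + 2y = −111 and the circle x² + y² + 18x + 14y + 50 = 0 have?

Substituting the line into the circle gives 29x² + 1042x + 9413 = 0.
Δ = 1085764 − 1091908 = −6144.
No real roots: the line does not meet the circle.

0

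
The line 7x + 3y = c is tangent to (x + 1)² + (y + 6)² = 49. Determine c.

c = −25 ± 7√58

Tangency holds when the distance from the centre (−1, −6) to the line equals the radius 7:
|7·(−1) + 3·(−6) − c| / √58 = 7
|c − (−25)| = 7√58.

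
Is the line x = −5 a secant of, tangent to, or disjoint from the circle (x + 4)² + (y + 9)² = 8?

secant

d² = (1·(−4) + 0·(−9) − (−5))² = 1; r² = 8.
Since d² < r², the line cuts the circle twice.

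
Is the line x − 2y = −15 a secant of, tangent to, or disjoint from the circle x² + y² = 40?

disjoint

d² = (1·0 − 2·0 − (−15))²/5 = 45; r² = 40.
Since d² > r², the line lies outside the circle.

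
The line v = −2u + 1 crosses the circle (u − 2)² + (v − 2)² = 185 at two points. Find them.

Express v = −2u + 1 and substitute into the circle:
5u² − 180 = 0  ⟹  u² − 36 = 0
u = 6 or u = −6, giving (6, −11) and (−6, 13).

(−6, 13) and (6, −11)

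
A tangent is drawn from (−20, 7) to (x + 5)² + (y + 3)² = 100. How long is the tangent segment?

15

With centre O = (−5, −3), |OP|² = 325 and r² = 100.
By the tangent–radius right angle, tangent length = √(|PO|² − r²) = √225 = 15.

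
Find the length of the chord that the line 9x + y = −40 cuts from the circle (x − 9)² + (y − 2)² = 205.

Substitute y = −9x − 40:
82x² + 738x + 1640 = 0  ⟹  x² + 9x + 20 = 0
x = −4 or x = −5, giving (−4, −4) and (−5, 5).
|(−4, −4) − (−5, 5)| = √((1)² + (−9)²) = √82.

√82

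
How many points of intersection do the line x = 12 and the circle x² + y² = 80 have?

0

Substituting the line into the circle gives y² + 64 = 0.
Δ = 0 − 256 = −256.
No real roots: the line does not meet the circle.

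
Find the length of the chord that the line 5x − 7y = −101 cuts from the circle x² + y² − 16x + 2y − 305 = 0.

2√74

Express y = (101 + 5x)/7 and substitute into the circle:
74x² + 296x − 3330 = 0  ⟹  x² + 4x − 45 = 0
x = 5 or x = −9, giving (5, 18) and (−9, 8).
Chord length = distance between (5, 18) and (−9, 8) = √296 = 2√74.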